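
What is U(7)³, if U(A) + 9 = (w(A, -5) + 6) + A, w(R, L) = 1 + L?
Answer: 0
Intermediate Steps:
U(A) = -7 + A (U(A) = -9 + (((1 - 5) + 6) + A) = -9 + ((-4 + 6) + A) = -9 + (2 + A) = -7 + A)
U(7)³ = (-7 + 7)³ = 0³ = 0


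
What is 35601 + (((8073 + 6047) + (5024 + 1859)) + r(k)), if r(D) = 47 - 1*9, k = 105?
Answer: 56642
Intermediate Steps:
r(D) = 38 (r(D) = 47 - 9 = 38)
35601 + (((8073 + 6047) + (5024 + 1859)) + r(k)) = 35601 + (((8073 + 6047) + (5024 + 1859)) + 38) = 35601 + ((14120 + 6883) + 38) = 35601 + (21003 + 38) = 35601 + 21041 = 56642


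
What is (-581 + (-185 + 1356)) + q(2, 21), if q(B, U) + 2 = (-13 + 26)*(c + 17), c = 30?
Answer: 1199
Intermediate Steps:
q(B, U) = 609 (q(B, U) = -2 + (-13 + 26)*(30 + 17) = -2 + 13*47 = -2 + 611 = 609)
(-581 + (-185 + 1356)) + q(2, 21) = (-581 + (-185 + 1356)) + 609 = (-581 + 1171) + 609 = 590 + 609 = 1199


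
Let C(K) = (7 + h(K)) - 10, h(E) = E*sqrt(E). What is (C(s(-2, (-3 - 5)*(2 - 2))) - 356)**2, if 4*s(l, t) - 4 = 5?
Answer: 8094025/64 ≈ 1.2647e+5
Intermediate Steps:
h(E) = E**(3/2)
s(l, t) = 9/4 (s(l, t) = 1 + (1/4)*5 = 1 + 5/4 = 9/4)
C(K) = -3 + K**(3/2) (C(K) = (7 + K**(3/2)) - 10 = -3 + K**(3/2))
(C(s(-2, (-3 - 5)*(2 - 2))) - 356)**2 = ((-3 + (9/4)**(3/2)) - 356)**2 = ((-3 + 27/8) - 356)**2 = (3/8 - 356)**2 = (-2845/8)**2 = 8094025/64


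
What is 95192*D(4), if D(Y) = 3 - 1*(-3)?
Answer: 571152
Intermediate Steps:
D(Y) = 6 (D(Y) = 3 + 3 = 6)
95192*D(4) = 95192*6 = 571152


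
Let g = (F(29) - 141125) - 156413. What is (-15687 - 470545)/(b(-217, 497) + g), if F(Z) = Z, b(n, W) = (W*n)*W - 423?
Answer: 486232/53898885 ≈ 0.0090212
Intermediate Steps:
b(n, W) = -423 + n*W² (b(n, W) = n*W² - 423 = -423 + n*W²)
g = -297509 (g = (29 - 141125) - 156413 = -141096 - 156413 = -297509)
(-15687 - 470545)/(b(-217, 497) + g) = (-15687 - 470545)/((-423 - 217*497²) - 297509) = -486232/((-423 - 217*247009) - 297509) = -486232/((-423 - 53600953) - 297509) = -486232/(-53601376 - 297509) = -486232/(-53898885) = -486232*(-1/53898885) = 486232/53898885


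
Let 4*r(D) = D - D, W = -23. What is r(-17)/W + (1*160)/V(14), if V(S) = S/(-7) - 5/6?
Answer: -960/17 ≈ -56.471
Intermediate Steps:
V(S) = -⅚ - S/7 (V(S) = S*(-⅐) - 5*⅙ = -S/7 - ⅚ = -⅚ - S/7)
r(D) = 0 (r(D) = (D - D)/4 = (¼)*0 = 0)
r(-17)/W + (1*160)/V(14) = 0/(-23) + (1*160)/(-⅚ - ⅐*14) = 0*(-1/23) + 160/(-⅚ - 2) = 0 + 160/(-17/6) = 0 + 160*(-6/17) = 0 - 960/17 = -960/17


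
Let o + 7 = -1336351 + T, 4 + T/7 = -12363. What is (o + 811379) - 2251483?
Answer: -2863031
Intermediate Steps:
T = -86569 (T = -28 + 7*(-12363) = -28 - 86541 = -86569)
o = -1422927 (o = -7 + (-1336351 - 86569) = -7 - 1422920 = -1422927)
(o + 811379) - 2251483 = (-1422927 + 811379) - 2251483 = -611548 - 2251483 = -2863031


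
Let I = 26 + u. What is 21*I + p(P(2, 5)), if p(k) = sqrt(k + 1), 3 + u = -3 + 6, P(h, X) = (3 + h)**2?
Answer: 546 + sqrt(26) ≈ 551.10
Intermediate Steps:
u = 0 (u = -3 + (-3 + 6) = -3 + 3 = 0)
p(k) = sqrt(1 + k)
I = 26 (I = 26 + 0 = 26)
21*I + p(P(2, 5)) = 21*26 + sqrt(1 + (3 + 2)**2) = 546 + sqrt(1 + 5**2) = 546 + sqrt(1 + 25) = 546 + sqrt(26)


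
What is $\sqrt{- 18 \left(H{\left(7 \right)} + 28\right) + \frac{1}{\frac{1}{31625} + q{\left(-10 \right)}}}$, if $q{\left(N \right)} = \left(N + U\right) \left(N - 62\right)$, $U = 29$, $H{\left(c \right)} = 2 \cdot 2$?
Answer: $\frac{i \sqrt{1078093127697367951}}{43262999} \approx 24.0 i$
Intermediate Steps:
$H{\left(c \right)} = 4$
$q{\left(N \right)} = \left(-62 + N\right) \left(29 + N\right)$ ($q{\left(N \right)} = \left(N + 29\right) \left(N - 62\right) = \left(29 + N\right) \left(-62 + N\right) = \left(-62 + N\right) \left(29 + N\right)$)
$\sqrt{- 18 \left(H{\left(7 \right)} + 28\right) + \frac{1}{\frac{1}{31625} + q{\left(-10 \right)}}} = \sqrt{- 18 \left(4 + 28\right) + \frac{1}{\frac{1}{31625} - \left(1468 - 100\right)}} = \sqrt{\left(-18\right) 32 + \frac{1}{\frac{1}{31625} + \left(-1798 + 100 + 330\right)}} = \sqrt{-576 + \frac{1}{\frac{1}{31625} - 1368}} = \sqrt{-576 + \frac{1}{- \frac{43262999}{31625}}} = \sqrt{-576 - \frac{31625}{43262999}} = \sqrt{- \frac{24919519049}{43262999}} = \frac{i \sqrt{1078093127697367951}}{43262999}$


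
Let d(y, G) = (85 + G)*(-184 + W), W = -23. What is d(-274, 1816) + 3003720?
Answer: 2610213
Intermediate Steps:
d(y, G) = -17595 - 207*G (d(y, G) = (85 + G)*(-184 - 23) = (85 + G)*(-207) = -17595 - 207*G)
d(-274, 1816) + 3003720 = (-17595 - 207*1816) + 3003720 = (-17595 - 375912) + 3003720 = -393507 + 3003720 = 2610213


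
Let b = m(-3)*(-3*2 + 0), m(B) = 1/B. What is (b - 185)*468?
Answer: -85644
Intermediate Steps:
b = 2 (b = (-3*2 + 0)/(-3) = -(-6 + 0)/3 = -1/3*(-6) = 2)
(b - 185)*468 = (2 - 185)*468 = -183*468 = -85644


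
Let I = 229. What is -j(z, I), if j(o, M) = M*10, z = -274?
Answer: -2290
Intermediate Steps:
j(o, M) = 10*M
-j(z, I) = -10*229 = -1*2290 = -2290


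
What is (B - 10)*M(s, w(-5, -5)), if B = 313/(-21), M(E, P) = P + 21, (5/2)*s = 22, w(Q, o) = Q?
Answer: -8368/21 ≈ -398.48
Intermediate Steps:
s = 44/5 (s = (⅖)*22 = 44/5 ≈ 8.8000)
M(E, P) = 21 + P
B = -313/21 (B = 313*(-1/21) = -313/21 ≈ -14.905)
(B - 10)*M(s, w(-5, -5)) = (-313/21 - 10)*(21 - 5) = -523/21*16 = -8368/21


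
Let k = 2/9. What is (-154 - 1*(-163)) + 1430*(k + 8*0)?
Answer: 2941/9 ≈ 326.78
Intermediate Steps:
k = 2/9 (k = 2*(⅑) = 2/9 ≈ 0.22222)
(-154 - 1*(-163)) + 1430*(k + 8*0) = (-154 - 1*(-163)) + 1430*(2/9 + 8*0) = (-154 + 163) + 1430*(2/9 + 0) = 9 + 1430*(2/9) = 9 + 2860/9 = 2941/9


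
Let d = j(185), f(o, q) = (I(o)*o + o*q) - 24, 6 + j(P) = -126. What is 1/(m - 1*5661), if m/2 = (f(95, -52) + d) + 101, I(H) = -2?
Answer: -1/16031 ≈ -6.2379e-5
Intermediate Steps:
j(P) = -132 (j(P) = -6 - 126 = -132)
f(o, q) = -24 - 2*o + o*q (f(o, q) = (-2*o + o*q) - 24 = -24 - 2*o + o*q)
d = -132
m = -10370 (m = 2*(((-24 - 2*95 + 95*(-52)) - 132) + 101) = 2*(((-24 - 190 - 4940) - 132) + 101) = 2*((-5154 - 132) + 101) = 2*(-5286 + 101) = 2*(-5185) = -10370)
1/(m - 1*5661) = 1/(-10370 - 1*5661) = 1/(-10370 - 5661) = 1/(-16031) = -1/16031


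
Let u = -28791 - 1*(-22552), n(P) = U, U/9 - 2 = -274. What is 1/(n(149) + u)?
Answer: -1/8687 ≈ -0.00011511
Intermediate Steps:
U = -2448 (U = 18 + 9*(-274) = 18 - 2466 = -2448)
n(P) = -2448
u = -6239 (u = -28791 + 22552 = -6239)
1/(n(149) + u) = 1/(-2448 - 6239) = 1/(-8687) = -1/8687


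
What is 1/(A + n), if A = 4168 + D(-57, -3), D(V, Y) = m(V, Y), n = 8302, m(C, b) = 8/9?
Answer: 9/112238 ≈ 8.0187e-5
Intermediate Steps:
m(C, b) = 8/9 (m(C, b) = 8*(⅑) = 8/9)
D(V, Y) = 8/9
A = 37520/9 (A = 4168 + 8/9 = 37520/9 ≈ 4168.9)
1/(A + n) = 1/(37520/9 + 8302) = 1/(112238/9) = 9/112238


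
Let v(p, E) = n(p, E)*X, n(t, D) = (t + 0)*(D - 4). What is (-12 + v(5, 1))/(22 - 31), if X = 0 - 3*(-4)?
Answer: 64/3 ≈ 21.333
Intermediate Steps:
n(t, D) = t*(-4 + D)
X = 12 (X = 0 + 12 = 12)
v(p, E) = 12*p*(-4 + E) (v(p, E) = (p*(-4 + E))*12 = 12*p*(-4 + E))
(-12 + v(5, 1))/(22 - 31) = (-12 + 12*5*(-4 + 1))/(22 - 31) = (-12 + 12*5*(-3))/(-9) = (-12 - 180)*(-1/9) = -192*(-1/9) = 64/3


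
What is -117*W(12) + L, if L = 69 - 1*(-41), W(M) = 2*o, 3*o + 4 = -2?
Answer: 578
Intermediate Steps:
o = -2 (o = -4/3 + (1/3)*(-2) = -4/3 - 2/3 = -2)
W(M) = -4 (W(M) = 2*(-2) = -4)
L = 110 (L = 69 + 41 = 110)
-117*W(12) + L = -117*(-4) + 110 = 468 + 110 = 578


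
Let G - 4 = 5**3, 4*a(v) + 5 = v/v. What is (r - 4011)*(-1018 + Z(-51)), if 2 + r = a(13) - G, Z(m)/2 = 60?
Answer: 3720414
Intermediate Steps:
a(v) = -1 (a(v) = -5/4 + (v/v)/4 = -5/4 + (1/4)*1 = -5/4 + 1/4 = -1)
G = 129 (G = 4 + 5**3 = 4 + 125 = 129)
Z(m) = 120 (Z(m) = 2*60 = 120)
r = -132 (r = -2 + (-1 - 1*129) = -2 + (-1 - 129) = -2 - 130 = -132)
(r - 4011)*(-1018 + Z(-51)) = (-132 - 4011)*(-1018 + 120) = -4143*(-898) = 3720414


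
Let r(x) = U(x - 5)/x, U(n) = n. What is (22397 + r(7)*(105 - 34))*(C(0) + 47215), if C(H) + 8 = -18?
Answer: 7404945069/7 ≈ 1.0578e+9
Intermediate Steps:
C(H) = -26 (C(H) = -8 - 18 = -26)
r(x) = (-5 + x)/x (r(x) = (x - 5)/x = (-5 + x)/x)
(22397 + r(7)*(105 - 34))*(C(0) + 47215) = (22397 + ((-5 + 7)/7)*(105 - 34))*(-26 + 47215) = (22397 + ((⅐)*2)*71)*47189 = (22397 + (2/7)*71)*47189 = (22397 + 142/7)*47189 = (156921/7)*47189 = 7404945069/7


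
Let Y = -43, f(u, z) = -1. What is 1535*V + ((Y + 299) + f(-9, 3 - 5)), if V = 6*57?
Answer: 525225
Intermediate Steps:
V = 342
1535*V + ((Y + 299) + f(-9, 3 - 5)) = 1535*342 + ((-43 + 299) - 1) = 524970 + (256 - 1) = 524970 + 255 = 525225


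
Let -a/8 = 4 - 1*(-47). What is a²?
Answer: 166464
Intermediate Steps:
a = -408 (a = -8*(4 - 1*(-47)) = -8*(4 + 47) = -8*51 = -408)
a² = (-408)² = 166464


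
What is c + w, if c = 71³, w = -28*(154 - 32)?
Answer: 354495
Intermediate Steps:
w = -3416 (w = -28*122 = -3416)
c = 357911
c + w = 357911 - 3416 = 354495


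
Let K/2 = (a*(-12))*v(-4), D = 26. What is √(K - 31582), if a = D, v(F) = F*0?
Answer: I*√31582 ≈ 177.71*I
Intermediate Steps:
v(F) = 0
a = 26
K = 0 (K = 2*((26*(-12))*0) = 2*(-312*0) = 2*0 = 0)
√(K - 31582) = √(0 - 31582) = √(-31582) = I*√31582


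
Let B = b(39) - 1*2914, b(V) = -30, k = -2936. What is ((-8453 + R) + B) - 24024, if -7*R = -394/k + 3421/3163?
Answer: -1151293983087/32502988 ≈ -35421.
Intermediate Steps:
R = -5645139/32502988 (R = -(-394/(-2936) + 3421/3163)/7 = -(-394*(-1/2936) + 3421*(1/3163))/7 = -(197/1468 + 3421/3163)/7 = -1/7*5645139/4643284 = -5645139/32502988 ≈ -0.17368)
B = -2944 (B = -30 - 1*2914 = -30 - 2914 = -2944)
((-8453 + R) + B) - 24024 = ((-8453 - 5645139/32502988) - 2944) - 24024 = (-274753402703/32502988 - 2944) - 24024 = -370442199375/32502988 - 24024 = -1151293983087/32502988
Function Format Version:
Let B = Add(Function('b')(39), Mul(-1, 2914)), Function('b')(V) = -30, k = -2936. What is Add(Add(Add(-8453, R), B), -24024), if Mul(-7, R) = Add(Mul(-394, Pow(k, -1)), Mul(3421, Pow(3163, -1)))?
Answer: Rational(-1151293983087, 32502988) ≈ -35421.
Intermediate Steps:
R = Rational(-5645139, 32502988) (R = Mul(Rational(-1, 7), Add(Mul(-394, Pow(-2936, -1)), Mul(3421, Pow(3163, -1)))) = Mul(Rational(-1, 7), Add(Mul(-394, Rational(-1, 2936)), Mul(3421, Rational(1, 3163)))) = Mul(Rational(-1, 7), Add(Rational(197, 1468), Rational(3421, 3163))) = Mul(Rational(-1, 7), Rational(5645139, 4643284)) = Rational(-5645139, 32502988) ≈ -0.17368)
B = -2944 (B = Add(-30, Mul(-1, 2914)) = Add(-30, -2914) = -2944)
Add(Add(Add(-8453, R), B), -24024) = Add(Add(Add(-8453, Rational(-5645139, 32502988)), -2944), -24024) = Add(Add(Rational(-274753402703, 32502988), -2944), -24024) = Add(Rational(-370442199375, 32502988), -24024) = Rational(-1151293983087, 32502988)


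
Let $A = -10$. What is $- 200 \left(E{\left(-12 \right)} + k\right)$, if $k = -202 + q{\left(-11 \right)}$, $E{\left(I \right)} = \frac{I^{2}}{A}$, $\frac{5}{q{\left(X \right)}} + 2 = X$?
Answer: $\frac{563640}{13} \approx 43357.0$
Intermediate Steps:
$q{\left(X \right)} = \frac{5}{-2 + X}$
$E{\left(I \right)} = - \frac{I^{2}}{10}$ ($E{\left(I \right)} = \frac{I^{2}}{-10} = I^{2} \left(- \frac{1}{10}\right) = - \frac{I^{2}}{10}$)
$k = - \frac{2631}{13}$ ($k = -202 + \frac{5}{-2 - 11} = -202 + \frac{5}{-13} = -202 + 5 \left(- \frac{1}{13}\right) = -202 - \frac{5}{13} = - \frac{2631}{13} \approx -202.38$)
$- 200 \left(E{\left(-12 \right)} + k\right) = - 200 \left(- \frac{\left(-12\right)^{2}}{10} - \frac{2631}{13}\right) = - 200 \left(\left(- \frac{1}{10}\right) 144 - \frac{2631}{13}\right) = - 200 \left(- \frac{72}{5} - \frac{2631}{13}\right) = \left(-200\right) \left(- \frac{14091}{65}\right) = \frac{563640}{13}$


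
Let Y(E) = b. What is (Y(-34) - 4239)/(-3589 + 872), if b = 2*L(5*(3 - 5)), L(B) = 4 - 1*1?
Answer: 4233/2717 ≈ 1.5580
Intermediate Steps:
L(B) = 3 (L(B) = 4 - 1 = 3)
b = 6 (b = 2*3 = 6)
Y(E) = 6
(Y(-34) - 4239)/(-3589 + 872) = (6 - 4239)/(-3589 + 872) = -4233/(-2717) = -4233*(-1/2717) = 4233/2717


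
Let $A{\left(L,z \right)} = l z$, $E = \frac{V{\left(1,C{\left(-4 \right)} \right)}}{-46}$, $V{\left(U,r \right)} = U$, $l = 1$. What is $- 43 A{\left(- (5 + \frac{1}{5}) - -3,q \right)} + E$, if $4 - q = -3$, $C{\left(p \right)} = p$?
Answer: $- \frac{13847}{46} \approx -301.02$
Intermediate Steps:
$E = - \frac{1}{46}$ ($E = 1 \frac{1}{-46} = 1 \left(- \frac{1}{46}\right) = - \frac{1}{46} \approx -0.021739$)
$q = 7$ ($q = 4 - -3 = 4 + 3 = 7$)
$A{\left(L,z \right)} = z$ ($A{\left(L,z \right)} = 1 z = z$)
$- 43 A{\left(- (5 + \frac{1}{5}) - -3,q \right)} + E = \left(-43\right) 7 - \frac{1}{46} = -301 - \frac{1}{46} = - \frac{13847}{46}$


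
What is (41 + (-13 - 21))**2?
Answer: 49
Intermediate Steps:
(41 + (-13 - 21))**2 = (41 - 34)**2 = 7**2 = 49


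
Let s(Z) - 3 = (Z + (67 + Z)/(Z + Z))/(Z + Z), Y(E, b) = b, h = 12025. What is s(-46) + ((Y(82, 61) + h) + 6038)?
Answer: 153431181/8464 ≈ 18128.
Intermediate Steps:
s(Z) = 3 + (Z + (67 + Z)/(2*Z))/(2*Z) (s(Z) = 3 + (Z + (67 + Z)/(Z + Z))/(Z + Z) = 3 + (Z + (67 + Z)/((2*Z)))/((2*Z)) = 3 + (Z + (67 + Z)*(1/(2*Z)))*(1/(2*Z)) = 3 + (Z + (67 + Z)/(2*Z))*(1/(2*Z)) = 3 + (Z + (67 + Z)/(2*Z))/(2*Z))
s(-46) + ((Y(82, 61) + h) + 6038) = (¼)*(67 - 46 + 14*(-46)²)/(-46)² + ((61 + 12025) + 6038) = (¼)*(1/2116)*(67 - 46 + 14*2116) + (12086 + 6038) = (¼)*(1/2116)*(67 - 46 + 29624) + 18124 = (¼)*(1/2116)*29645 + 18124 = 29645/8464 + 18124 = 153431181/8464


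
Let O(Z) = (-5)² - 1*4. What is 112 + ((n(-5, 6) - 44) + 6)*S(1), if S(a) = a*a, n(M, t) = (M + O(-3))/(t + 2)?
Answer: 76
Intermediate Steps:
O(Z) = 21 (O(Z) = 25 - 4 = 21)
n(M, t) = (21 + M)/(2 + t) (n(M, t) = (M + 21)/(t + 2) = (21 + M)/(2 + t))
S(a) = a²
112 + ((n(-5, 6) - 44) + 6)*S(1) = 112 + (((21 - 5)/(2 + 6) - 44) + 6)*1² = 112 + ((16/8 - 44) + 6)*1 = 112 + (((⅛)*16 - 44) + 6)*1 = 112 + ((2 - 44) + 6)*1 = 112 + (-42 + 6)*1 = 112 - 36*1 = 112 - 36 = 76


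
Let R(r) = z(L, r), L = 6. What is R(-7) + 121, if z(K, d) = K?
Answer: 127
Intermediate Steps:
R(r) = 6
R(-7) + 121 = 6 + 121 = 127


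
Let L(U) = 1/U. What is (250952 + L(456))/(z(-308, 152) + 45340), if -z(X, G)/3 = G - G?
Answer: 114434113/20675040 ≈ 5.5349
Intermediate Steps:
z(X, G) = 0 (z(X, G) = -3*(G - G) = -3*0 = 0)
(250952 + L(456))/(z(-308, 152) + 45340) = (250952 + 1/456)/(0 + 45340) = (250952 + 1/456)/45340 = (114434113/456)*(1/45340) = 114434113/20675040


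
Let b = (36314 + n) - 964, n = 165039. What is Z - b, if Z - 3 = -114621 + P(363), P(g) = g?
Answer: -314644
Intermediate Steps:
Z = -114255 (Z = 3 + (-114621 + 363) = 3 - 114258 = -114255)
b = 200389 (b = (36314 + 165039) - 964 = 201353 - 964 = 200389)
Z - b = -114255 - 1*200389 = -114255 - 200389 = -314644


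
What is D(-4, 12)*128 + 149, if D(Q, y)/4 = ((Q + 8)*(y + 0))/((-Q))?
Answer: 6293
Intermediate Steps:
D(Q, y) = -4*y*(8 + Q)/Q (D(Q, y) = 4*(((Q + 8)*(y + 0))/((-Q))) = 4*(((8 + Q)*y)*(-1/Q)) = 4*((y*(8 + Q))*(-1/Q)) = 4*(-y*(8 + Q)/Q) = -4*y*(8 + Q)/Q)
D(-4, 12)*128 + 149 = -4*12*(8 - 4)/(-4)*128 + 149 = -4*12*(-¼)*4*128 + 149 = 48*128 + 149 = 6144 + 149 = 6293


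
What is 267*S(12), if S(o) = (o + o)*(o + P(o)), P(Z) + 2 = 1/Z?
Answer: 64614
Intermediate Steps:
P(Z) = -2 + 1/Z
S(o) = 2*o*(-2 + o + 1/o) (S(o) = (o + o)*(o + (-2 + 1/o)) = (2*o)*(-2 + o + 1/o) = 2*o*(-2 + o + 1/o))
267*S(12) = 267*(2 + 2*12*(-2 + 12)) = 267*(2 + 2*12*10) = 267*(2 + 240) = 267*242 = 64614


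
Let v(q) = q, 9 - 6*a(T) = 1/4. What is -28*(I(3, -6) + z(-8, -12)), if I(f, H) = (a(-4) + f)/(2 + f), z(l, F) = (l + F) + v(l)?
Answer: 22771/30 ≈ 759.03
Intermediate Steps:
a(T) = 35/24 (a(T) = 3/2 - 1/6/4 = 3/2 - 1/6*1/4 = 3/2 - 1/24 = 35/24)
z(l, F) = F + 2*l (z(l, F) = (l + F) + l = (F + l) + l = F + 2*l)
I(f, H) = (35/24 + f)/(2 + f)
-28*(I(3, -6) + z(-8, -12)) = -28*((35/24 + 3)/(2 + 3) + (-12 + 2*(-8))) = -28*((107/24)/5 + (-12 - 16)) = -28*((1/5)*(107/24) - 28) = -28*(107/120 - 28) = -28*(-3253/120) = 22771/30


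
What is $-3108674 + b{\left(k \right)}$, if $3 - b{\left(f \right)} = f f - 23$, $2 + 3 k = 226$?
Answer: $- \frac{28028008}{9} \approx -3.1142 \cdot 10^{6}$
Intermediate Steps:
$k = \frac{224}{3}$ ($k = - \frac{2}{3} + \frac{1}{3} \cdot 226 = - \frac{2}{3} + \frac{226}{3} = \frac{224}{3} \approx 74.667$)
$b{\left(f \right)} = 26 - f^{2}$ ($b{\left(f \right)} = 3 - \left(f f - 23\right) = 3 - \left(f^{2} - 23\right) = 3 - \left(-23 + f^{2}\right) = 26 - f^{2}$)
$-3108674 + b{\left(k \right)} = -3108674 + \left(26 - \left(\frac{224}{3}\right)^{2}\right) = -3108674 + \left(26 - \frac{50176}{9}\right) = -3108674 - \frac{49942}{9} = - \frac{28028008}{9}$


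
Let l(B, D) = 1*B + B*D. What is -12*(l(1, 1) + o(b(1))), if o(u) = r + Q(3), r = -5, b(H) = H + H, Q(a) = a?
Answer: 0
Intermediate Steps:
b(H) = 2*H
l(B, D) = B + B*D
o(u) = -2 (o(u) = -5 + 3 = -2)
-12*(l(1, 1) + o(b(1))) = -12*(1*(1 + 1) - 2) = -12*(1*2 - 2) = -12*(2 - 2) = -12*0 = 0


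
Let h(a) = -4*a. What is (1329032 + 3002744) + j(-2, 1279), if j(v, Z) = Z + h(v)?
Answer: 4333063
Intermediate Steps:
j(v, Z) = Z - 4*v
(1329032 + 3002744) + j(-2, 1279) = (1329032 + 3002744) + (1279 - 4*(-2)) = 4331776 + (1279 + 8) = 4331776 + 1287 = 4333063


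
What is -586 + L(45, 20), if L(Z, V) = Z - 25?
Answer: -566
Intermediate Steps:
L(Z, V) = -25 + Z
-586 + L(45, 20) = -586 + (-25 + 45) = -586 + 20 = -566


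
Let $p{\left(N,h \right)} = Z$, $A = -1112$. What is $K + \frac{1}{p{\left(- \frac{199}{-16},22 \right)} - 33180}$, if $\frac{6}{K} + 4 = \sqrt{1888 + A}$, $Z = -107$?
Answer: $\frac{99766}{3162265} + \frac{3 \sqrt{194}}{190} \approx 0.25147$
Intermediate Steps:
$p{\left(N,h \right)} = -107$
$K = \frac{6}{-4 + 2 \sqrt{194}}$ ($K = \frac{6}{-4 + \sqrt{1888 - 1112}} = \frac{6}{-4 + \sqrt{776}} = \frac{6}{-4 + 2 \sqrt{194}} \approx 0.2515$)
$K + \frac{1}{p{\left(- \frac{199}{-16},22 \right)} - 33180} = \left(\frac{3}{95} + \frac{3 \sqrt{194}}{190}\right) + \frac{1}{-107 - 33180} = \left(\frac{3}{95} + \frac{3 \sqrt{194}}{190}\right) + \frac{1}{-33287} = \left(\frac{3}{95} + \frac{3 \sqrt{194}}{190}\right) - \frac{1}{33287} = \frac{99766}{3162265} + \frac{3 \sqrt{194}}{190}$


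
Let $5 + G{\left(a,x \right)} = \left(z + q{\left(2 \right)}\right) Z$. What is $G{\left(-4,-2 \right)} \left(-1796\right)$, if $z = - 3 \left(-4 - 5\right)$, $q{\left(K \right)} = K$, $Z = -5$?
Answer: $269400$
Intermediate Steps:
$z = 27$ ($z = \left(-3\right) \left(-9\right) = 27$)
$G{\left(a,x \right)} = -150$ ($G{\left(a,x \right)} = -5 + \left(27 + 2\right) \left(-5\right) = -5 + 29 \left(-5\right) = -5 - 145 = -150$)
$G{\left(-4,-2 \right)} \left(-1796\right) = \left(-150\right) \left(-1796\right) = 269400$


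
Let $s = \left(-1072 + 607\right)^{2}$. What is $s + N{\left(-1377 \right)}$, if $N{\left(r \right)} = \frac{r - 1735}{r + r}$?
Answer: $\frac{297743381}{1377} \approx 2.1623 \cdot 10^{5}$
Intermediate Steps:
$N{\left(r \right)} = \frac{-1735 + r}{2 r}$
$s = 216225$ ($s = \left(-465\right)^{2} = 216225$)
$s + N{\left(-1377 \right)} = 216225 + \frac{-1735 - 1377}{2 \left(-1377\right)} = 216225 + \frac{1}{2} \left(- \frac{1}{1377}\right) \left(-3112\right) = 216225 + \frac{1556}{1377} = \frac{297743381}{1377}$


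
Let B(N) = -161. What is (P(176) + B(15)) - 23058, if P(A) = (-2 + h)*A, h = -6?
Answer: -24627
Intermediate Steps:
P(A) = -8*A (P(A) = (-2 - 6)*A = -8*A)
(P(176) + B(15)) - 23058 = (-8*176 - 161) - 23058 = (-1408 - 161) - 23058 = -1569 - 23058 = -24627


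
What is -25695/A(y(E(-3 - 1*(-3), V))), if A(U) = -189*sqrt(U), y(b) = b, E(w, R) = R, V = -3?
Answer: -2855*I*sqrt(3)/63 ≈ -78.492*I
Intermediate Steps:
-25695/A(y(E(-3 - 1*(-3), V))) = -25695*I*sqrt(3)/567 = -2855*I*sqrt(3)/63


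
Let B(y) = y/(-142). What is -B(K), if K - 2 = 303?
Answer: 305/142 ≈ 2.1479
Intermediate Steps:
K = 305 (K = 2 + 303 = 305)
B(y) = -y/142 (B(y) = y*(-1/142) = -y/142)
-B(K) = -(-1)*305/142 = -1*(-305/142) = 305/142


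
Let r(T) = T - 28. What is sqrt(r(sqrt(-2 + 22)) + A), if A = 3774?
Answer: sqrt(3746 + 2*sqrt(5)) ≈ 61.241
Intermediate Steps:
r(T) = -28 + T
sqrt(r(sqrt(-2 + 22)) + A) = sqrt((-28 + sqrt(-2 + 22)) + 3774) = sqrt((-28 + sqrt(20)) + 3774) = sqrt((-28 + 2*sqrt(5)) + 3774) = sqrt(3746 + 2*sqrt(5))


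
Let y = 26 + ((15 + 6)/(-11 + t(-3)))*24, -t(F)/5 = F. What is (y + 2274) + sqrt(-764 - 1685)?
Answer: 2426 + I*sqrt(2449) ≈ 2426.0 + 49.487*I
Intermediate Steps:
t(F) = -5*F
y = 152 (y = 26 + ((15 + 6)/(-11 - 5*(-3)))*24 = 26 + (21/(-11 + 15))*24 = 26 + (21/4)*24 = 26 + 126 = 152)
(y + 2274) + sqrt(-764 - 1685) = (152 + 2274) + sqrt(-764 - 1685) = 2426 + sqrt(-2449) = 2426 + I*sqrt(2449)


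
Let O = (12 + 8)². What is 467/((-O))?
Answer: -467/400 ≈ -1.1675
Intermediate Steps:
O = 400 (O = 20² = 400)
467/((-O)) = 467/((-1*400)) = 467/(-400) = 467*(-1/400) = -467/400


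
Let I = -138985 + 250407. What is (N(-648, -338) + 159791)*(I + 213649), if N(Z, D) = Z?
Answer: 51732774153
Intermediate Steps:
I = 111422
(N(-648, -338) + 159791)*(I + 213649) = (-648 + 159791)*(111422 + 213649) = 159143*325071 = 51732774153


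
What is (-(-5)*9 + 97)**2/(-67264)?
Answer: -5041/16816 ≈ -0.29977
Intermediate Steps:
(-(-5)*9 + 97)**2/(-67264) = (-1*(-45) + 97)**2*(-1/67264) = (45 + 97)**2*(-1/67264) = 142**2*(-1/67264) = 20164*(-1/67264) = -5041/16816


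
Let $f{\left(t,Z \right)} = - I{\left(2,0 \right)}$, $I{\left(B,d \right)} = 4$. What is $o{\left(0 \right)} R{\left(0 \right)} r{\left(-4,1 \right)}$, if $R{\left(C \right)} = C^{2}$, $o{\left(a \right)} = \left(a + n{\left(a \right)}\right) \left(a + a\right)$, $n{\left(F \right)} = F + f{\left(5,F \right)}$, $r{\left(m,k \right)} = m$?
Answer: $0$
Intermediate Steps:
$f{\left(t,Z \right)} = -4$ ($f{\left(t,Z \right)} = \left(-1\right) 4 = -4$)
$n{\left(F \right)} = -4 + F$ ($n{\left(F \right)} = F - 4 = -4 + F$)
$o{\left(a \right)} = 2 a \left(-4 + 2 a\right)$ ($o{\left(a \right)} = \left(a + \left(-4 + a\right)\right) \left(a + a\right) = \left(-4 + 2 a\right) 2 a = 2 a \left(-4 + 2 a\right)$)
$o{\left(0 \right)} R{\left(0 \right)} r{\left(-4,1 \right)} = 4 \cdot 0 \left(-2 + 0\right) 0^{2} \left(-4\right) = 4 \cdot 0 \left(-2\right) 0 \left(-4\right) = 0 \cdot 0 \left(-4\right) = 0 \left(-4\right) = 0$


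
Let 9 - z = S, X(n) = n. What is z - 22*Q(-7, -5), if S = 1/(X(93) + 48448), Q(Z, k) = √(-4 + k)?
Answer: 436868/48541 - 66*I ≈ 9.0 - 66.0*I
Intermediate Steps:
S = 1/48541 (S = 1/(93 + 48448) = 1/48541 ≈ 2.0601e-5)
z = 436868/48541 (z = 9 - 1*1/48541 = 9 - 1/48541 = 436868/48541 ≈ 9.0000)
z - 22*Q(-7, -5) = 436868/48541 - 22*√(-4 - 5) = 436868/48541 - 22*√(-9) = 436868/48541 - 22*3*I = 436868/48541 - 66*I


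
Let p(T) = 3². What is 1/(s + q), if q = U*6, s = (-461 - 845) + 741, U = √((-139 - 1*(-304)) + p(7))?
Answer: -565/312961 - 6*√174/312961 ≈ -0.0020582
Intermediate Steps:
p(T) = 9
U = √174 (U = √((-139 - 1*(-304)) + 9) = √((-139 + 304) + 9) = √(165 + 9) = √174 ≈ 13.191)
s = -565 (s = -1306 + 741 = -565)
q = 6*√174 (q = √174*6 = 6*√174 ≈ 79.145)
1/(s + q) = 1/(-565 + 6*√174)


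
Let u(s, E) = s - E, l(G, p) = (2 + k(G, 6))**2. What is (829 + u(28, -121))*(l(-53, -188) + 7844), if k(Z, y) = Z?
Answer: 10215210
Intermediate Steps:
l(G, p) = (2 + G)**2
(829 + u(28, -121))*(l(-53, -188) + 7844) = (829 + (28 - 1*(-121)))*((2 - 53)**2 + 7844) = (829 + (28 + 121))*((-51)**2 + 7844) = (829 + 149)*(2601 + 7844) = 978*10445 = 10215210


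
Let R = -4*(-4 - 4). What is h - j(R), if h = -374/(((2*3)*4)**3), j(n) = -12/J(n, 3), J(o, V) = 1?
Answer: 82757/6912 ≈ 11.973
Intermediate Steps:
R = 32 (R = -4*(-8) = 32)
j(n) = -12 (j(n) = -12/1 = -12*1 = -12)
h = -187/6912 (h = -374/((6*4)**3) = -374/(24**3) = -374/13824 = -374*1/13824 = -187/6912 ≈ -0.027054)
h - j(R) = -187/6912 - 1*(-12) = -187/6912 + 12 = 82757/6912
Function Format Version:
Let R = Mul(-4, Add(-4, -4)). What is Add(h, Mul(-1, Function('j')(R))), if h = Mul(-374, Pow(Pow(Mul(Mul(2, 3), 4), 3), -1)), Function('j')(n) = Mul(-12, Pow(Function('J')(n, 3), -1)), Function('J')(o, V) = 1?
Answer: Rational(82757, 6912) ≈ 11.973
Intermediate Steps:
R = 32 (R = Mul(-4, -8) = 32)
Function('j')(n) = -12 (Function('j')(n) = Mul(-12, Pow(1, -1)) = Mul(-12, 1) = -12)
h = Rational(-187, 6912) (h = Mul(-374, Pow(Pow(Mul(6, 4), 3), -1)) = Mul(-374, Pow(Pow(24, 3), -1)) = Mul(-374, Pow(13824, -1)) = Mul(-374, Rational(1, 13824)) = Rational(-187, 6912) ≈ -0.027054)
Add(h, Mul(-1, Function('j')(R))) = Add(Rational(-187, 6912), Mul(-1, -12)) = Add(Rational(-187, 6912), 12) = Rational(82757, 6912)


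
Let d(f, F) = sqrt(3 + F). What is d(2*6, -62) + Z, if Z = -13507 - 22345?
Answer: -35852 + I*sqrt(59) ≈ -35852.0 + 7.6811*I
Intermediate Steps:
Z = -35852
d(2*6, -62) + Z = sqrt(3 - 62) - 35852 = sqrt(-59) - 35852 = I*sqrt(59) - 35852 = -35852 + I*sqrt(59)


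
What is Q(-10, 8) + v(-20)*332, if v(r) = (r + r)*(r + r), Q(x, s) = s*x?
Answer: 531120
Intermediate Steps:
v(r) = 4*r² (v(r) = (2*r)*(2*r) = 4*r²)
Q(-10, 8) + v(-20)*332 = 8*(-10) + (4*(-20)²)*332 = -80 + (4*400)*332 = -80 + 1600*332 = -80 + 531200 = 531120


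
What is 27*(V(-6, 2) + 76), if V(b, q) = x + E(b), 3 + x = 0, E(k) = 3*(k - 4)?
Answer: 1161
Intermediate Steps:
E(k) = -12 + 3*k (E(k) = 3*(-4 + k) = -12 + 3*k)
x = -3 (x = -3 + 0 = -3)
V(b, q) = -15 + 3*b (V(b, q) = -3 + (-12 + 3*b) = -15 + 3*b)
27*(V(-6, 2) + 76) = 27*((-15 + 3*(-6)) + 76) = 27*((-15 - 18) + 76) = 27*(-33 + 76) = 27*43 = 1161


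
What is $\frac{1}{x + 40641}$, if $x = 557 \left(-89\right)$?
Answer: $- \frac{1}{8932} \approx -0.00011196$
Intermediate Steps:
$x = -49573$
$\frac{1}{x + 40641} = \frac{1}{-49573 + 40641} = \frac{1}{-8932} = - \frac{1}{8932}$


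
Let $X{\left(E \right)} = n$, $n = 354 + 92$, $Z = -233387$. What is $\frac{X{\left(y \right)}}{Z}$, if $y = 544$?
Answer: $- \frac{446}{233387} \approx -0.001911$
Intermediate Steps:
$n = 446$
$X{\left(E \right)} = 446$
$\frac{X{\left(y \right)}}{Z} = \frac{446}{-233387} = 446 \left(- \frac{1}{233387}\right) = - \frac{446}{233387}$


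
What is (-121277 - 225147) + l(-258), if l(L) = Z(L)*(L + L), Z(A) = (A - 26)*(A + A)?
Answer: -75963128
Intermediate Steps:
Z(A) = 2*A*(-26 + A) (Z(A) = (-26 + A)*(2*A) = 2*A*(-26 + A))
l(L) = 4*L²*(-26 + L) (l(L) = (2*L*(-26 + L))*(L + L) = (2*L*(-26 + L))*(2*L) = 4*L²*(-26 + L))
(-121277 - 225147) + l(-258) = (-121277 - 225147) + 4*(-258)²*(-26 - 258) = -346424 + 4*66564*(-284) = -346424 - 75616704 = -75963128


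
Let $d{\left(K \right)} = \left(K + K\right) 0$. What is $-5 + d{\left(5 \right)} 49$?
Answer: $-5$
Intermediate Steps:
$d{\left(K \right)} = 0$ ($d{\left(K \right)} = 2 K 0 = 0$)
$-5 + d{\left(5 \right)} 49 = -5 + 0 \cdot 49 = -5 + 0 = -5$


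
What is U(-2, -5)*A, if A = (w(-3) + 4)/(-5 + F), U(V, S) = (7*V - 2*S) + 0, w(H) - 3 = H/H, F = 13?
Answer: -4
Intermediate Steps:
w(H) = 4 (w(H) = 3 + H/H = 3 + 1 = 4)
U(V, S) = -2*S + 7*V (U(V, S) = (-2*S + 7*V) + 0 = -2*S + 7*V)
A = 1 (A = (4 + 4)/(-5 + 13) = 8/8 = 8*(1/8) = 1)
U(-2, -5)*A = (-2*(-5) + 7*(-2))*1 = (10 - 14)*1 = -4*1 = -4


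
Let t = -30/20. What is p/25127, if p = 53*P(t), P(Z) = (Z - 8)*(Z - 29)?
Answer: 61427/100508 ≈ 0.61117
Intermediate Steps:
t = -3/2 (t = -30*1/20 = -3/2 ≈ -1.5000)
P(Z) = (-29 + Z)*(-8 + Z) (P(Z) = (-8 + Z)*(-29 + Z) = (-29 + Z)*(-8 + Z))
p = 61427/4 (p = 53*(232 + (-3/2)**2 - 37*(-3/2)) = 53*(232 + 9/4 + 111/2) = 53*(1159/4) = 61427/4 ≈ 15357.)
p/25127 = (61427/4)/25127 = (61427/4)*(1/25127) = 61427/100508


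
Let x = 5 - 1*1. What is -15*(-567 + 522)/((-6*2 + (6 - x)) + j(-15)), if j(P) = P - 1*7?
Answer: -675/32 ≈ -21.094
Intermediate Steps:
x = 4 (x = 5 - 1 = 4)
j(P) = -7 + P (j(P) = P - 7 = -7 + P)
-15*(-567 + 522)/((-6*2 + (6 - x)) + j(-15)) = -15*(-567 + 522)/((-6*2 + (6 - 1*4)) + (-7 - 15)) = -(-675)/((-1*12 + (6 - 4)) - 22) = -(-675)/((-12 + 2) - 22) = -(-675)/(-10 - 22) = -(-675)/(-32) = -(-675)*(-1)/32 = -15*45/32 = -675/32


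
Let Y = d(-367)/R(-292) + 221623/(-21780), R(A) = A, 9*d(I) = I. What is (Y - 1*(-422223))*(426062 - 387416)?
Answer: 720633336268936/44165 ≈ 1.6317e+10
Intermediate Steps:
d(I) = I/9
Y = -3989111/397485 (Y = ((⅑)*(-367))/(-292) + 221623/(-21780) = -367/9*(-1/292) + 221623*(-1/21780) = 367/2628 - 221623/21780 = -3989111/397485 ≈ -10.036)
(Y - 1*(-422223))*(426062 - 387416) = (-3989111/397485 - 1*(-422223))*(426062 - 387416) = (-3989111/397485 + 422223)*38646 = (167823320044/397485)*38646 = 720633336268936/44165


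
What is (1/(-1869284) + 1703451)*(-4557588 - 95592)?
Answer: -3704203140974758485/467321 ≈ -7.9265e+12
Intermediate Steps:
(1/(-1869284) + 1703451)*(-4557588 - 95592) = (-1/1869284 + 1703451)*(-4653180) = (3184233699083/1869284)*(-4653180) = -3704203140974758485/467321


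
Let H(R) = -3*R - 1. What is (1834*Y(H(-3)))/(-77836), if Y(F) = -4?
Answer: 1834/19459 ≈ 0.094249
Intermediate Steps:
H(R) = -1 - 3*R
(1834*Y(H(-3)))/(-77836) = (1834*(-4))/(-77836) = -7336*(-1/77836) = 1834/19459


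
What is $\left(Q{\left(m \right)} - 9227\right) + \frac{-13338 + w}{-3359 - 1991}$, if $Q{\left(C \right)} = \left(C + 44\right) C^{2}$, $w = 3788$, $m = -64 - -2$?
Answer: $- \frac{8390642}{107} \approx -78417.0$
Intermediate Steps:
$m = -62$ ($m = -64 + 2 = -62$)
$Q{\left(C \right)} = C^{2} \left(44 + C\right)$ ($Q{\left(C \right)} = \left(44 + C\right) C^{2} = C^{2} \left(44 + C\right)$)
$\left(Q{\left(m \right)} - 9227\right) + \frac{-13338 + w}{-3359 - 1991} = \left(\left(-62\right)^{2} \left(44 - 62\right) - 9227\right) + \frac{-13338 + 3788}{-3359 - 1991} = \left(3844 \left(-18\right) - 9227\right) - \frac{9550}{-5350} = \left(-69192 - 9227\right) - - \frac{191}{107} = -78419 + \frac{191}{107} = - \frac{8390642}{107}$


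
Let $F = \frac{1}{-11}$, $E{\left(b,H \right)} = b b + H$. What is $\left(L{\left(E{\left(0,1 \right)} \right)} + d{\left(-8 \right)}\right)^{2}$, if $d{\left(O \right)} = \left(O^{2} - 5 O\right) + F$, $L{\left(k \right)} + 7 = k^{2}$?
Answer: $\frac{1159929}{121} \approx 9586.2$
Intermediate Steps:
$E{\left(b,H \right)} = H + b^{2}$ ($E{\left(b,H \right)} = b^{2} + H = H + b^{2}$)
$F = - \frac{1}{11} \approx -0.090909$
$L{\left(k \right)} = -7 + k^{2}$
$d{\left(O \right)} = - \frac{1}{11} + O^{2} - 5 O$ ($d{\left(O \right)} = \left(O^{2} - 5 O\right) - \frac{1}{11} = - \frac{1}{11} + O^{2} - 5 O$)
$\left(L{\left(E{\left(0,1 \right)} \right)} + d{\left(-8 \right)}\right)^{2} = \left(\left(-7 + \left(1 + 0^{2}\right)^{2}\right) - \left(- \frac{439}{11} - 64\right)\right)^{2} = \left(\left(-7 + \left(1 + 0\right)^{2}\right) + \left(- \frac{1}{11} + 64 + 40\right)\right)^{2} = \left(\left(-7 + 1^{2}\right) + \frac{1143}{11}\right)^{2} = \left(\left(-7 + 1\right) + \frac{1143}{11}\right)^{2} = \left(-6 + \frac{1143}{11}\right)^{2} = \left(\frac{1077}{11}\right)^{2} = \frac{1159929}{121}$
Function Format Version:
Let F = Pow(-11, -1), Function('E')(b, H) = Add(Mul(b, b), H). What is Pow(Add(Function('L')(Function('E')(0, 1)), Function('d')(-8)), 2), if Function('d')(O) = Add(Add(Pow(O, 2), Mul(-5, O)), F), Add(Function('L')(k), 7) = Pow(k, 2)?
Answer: Rational(1159929, 121) ≈ 9586.2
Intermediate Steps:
Function('E')(b, H) = Add(H, Pow(b, 2)) (Function('E')(b, H) = Add(Pow(b, 2), H) = Add(H, Pow(b, 2)))
F = Rational(-1, 11) ≈ -0.090909
Function('L')(k) = Add(-7, Pow(k, 2))
Function('d')(O) = Add(Rational(-1, 11), Pow(O, 2), Mul(-5, O)) (Function('d')(O) = Add(Add(Pow(O, 2), Mul(-5, O)), Rational(-1, 11)) = Add(Rational(-1, 11), Pow(O, 2), Mul(-5, O)))
Pow(Add(Function('L')(Function('E')(0, 1)), Function('d')(-8)), 2) = Pow(Add(Add(-7, Pow(Add(1, Pow(0, 2)), 2)), Add(Rational(-1, 11), Pow(-8, 2), Mul(-5, -8))), 2) = Pow(Add(Add(-7, Pow(Add(1, 0), 2)), Add(Rational(-1, 11), 64, 40)), 2) = Pow(Add(Add(-7, Pow(1, 2)), Rational(1143, 11)), 2) = Pow(Add(Add(-7, 1), Rational(1143, 11)), 2) = Pow(Add(-6, Rational(1143, 11)), 2) = Pow(Rational(1077, 11), 2) = Rational(1159929, 121)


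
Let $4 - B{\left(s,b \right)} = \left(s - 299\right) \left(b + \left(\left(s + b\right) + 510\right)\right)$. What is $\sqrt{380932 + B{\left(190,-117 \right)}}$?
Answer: $9 \sqrt{5330} \approx 657.06$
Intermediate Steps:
$B{\left(s,b \right)} = 4 - \left(-299 + s\right) \left(510 + s + 2 b\right)$ ($B{\left(s,b \right)} = 4 - \left(s - 299\right) \left(b + \left(\left(s + b\right) + 510\right)\right) = 4 - \left(-299 + s\right) \left(b + \left(\left(b + s\right) + 510\right)\right) = 4 - \left(-299 + s\right) \left(b + \left(510 + b + s\right)\right) = 4 - \left(-299 + s\right) \left(510 + s + 2 b\right)$)
$\sqrt{380932 + B{\left(190,-117 \right)}} = \sqrt{380932 - \left(-6338 - 44460\right)} = \sqrt{380932 - -50798} = \sqrt{380932 + 50798} = \sqrt{431730} = 9 \sqrt{5330}$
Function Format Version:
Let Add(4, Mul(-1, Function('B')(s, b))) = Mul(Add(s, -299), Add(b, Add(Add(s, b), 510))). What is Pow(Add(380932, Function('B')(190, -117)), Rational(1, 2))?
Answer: Mul(9, Pow(5330, Rational(1, 2))) ≈ 657.06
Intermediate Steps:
Function('B')(s, b) = Add(4, Mul(-1, Add(-299, s), Add(510, s, Mul(2, b)))) (Function('B')(s, b) = Add(4, Mul(-1, Mul(Add(s, -299), Add(b, Add(Add(s, b), 510))))) = Add(4, Mul(-1, Mul(Add(-299, s), Add(b, Add(Add(b, s), 510))))) = Add(4, Mul(-1, Mul(Add(-299, s), Add(b, Add(510, b, s))))) = Add(4, Mul(-1, Mul(Add(-299, s), Add(510, s, Mul(2, b))))) = Add(4, Mul(-1, Add(-299, s), Add(510, s, Mul(2, b)))))
Pow(Add(380932, Function('B')(190, -117)), Rational(1, 2)) = Pow(Add(380932, Add(152494, Mul(-1, Pow(190, 2)), Mul(-211, 190), Mul(598, -117), Mul(-2, -117, 190))), Rational(1, 2)) = Pow(Add(380932, Add(152494, Mul(-1, 36100), -40090, -69966, 44460)), Rational(1, 2)) = Pow(Add(380932, Add(152494, -36100, -40090, -69966, 44460)), Rational(1, 2)) = Pow(Add(380932, 50798), Rational(1, 2)) = Pow(431730, Rational(1, 2)) = Mul(9, Pow(5330, Rational(1, 2)))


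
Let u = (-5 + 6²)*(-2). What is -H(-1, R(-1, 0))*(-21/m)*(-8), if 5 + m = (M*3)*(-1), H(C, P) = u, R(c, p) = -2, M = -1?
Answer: -5208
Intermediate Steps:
u = -62 (u = (-5 + 36)*(-2) = 31*(-2) = -62)
H(C, P) = -62
m = -2 (m = -5 - 1*3*(-1) = -5 - 3*(-1) = -5 + 3 = -2)
-H(-1, R(-1, 0))*(-21/m)*(-8) = -(-(-1302)/(-2))*(-8) = -(-(-1302)*(-1)/2)*(-8) = -(-62*21/2)*(-8) = -(-651)*(-8) = -1*5208 = -5208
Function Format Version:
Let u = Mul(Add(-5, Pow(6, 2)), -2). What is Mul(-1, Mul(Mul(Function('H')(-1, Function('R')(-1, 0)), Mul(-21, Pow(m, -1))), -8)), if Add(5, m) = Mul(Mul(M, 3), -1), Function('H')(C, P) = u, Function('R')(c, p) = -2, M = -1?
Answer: -5208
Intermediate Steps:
u = -62 (u = Mul(Add(-5, 36), -2) = Mul(31, -2) = -62)
Function('H')(C, P) = -62
m = -2 (m = Add(-5, Mul(Mul(-1, 3), -1)) = Add(-5, Mul(-3, -1)) = Add(-5, 3) = -2)
Mul(-1, Mul(Mul(Function('H')(-1, Function('R')(-1, 0)), Mul(-21, Pow(m, -1))), -8)) = Mul(-1, Mul(Mul(-62, Mul(-21, Pow(-2, -1))), -8)) = Mul(-1, Mul(Mul(-62, Mul(-21, Rational(-1, 2))), -8)) = Mul(-1, Mul(Mul(-62, Rational(21, 2)), -8)) = Mul(-1, Mul(-651, -8)) = Mul(-1, 5208) = -5208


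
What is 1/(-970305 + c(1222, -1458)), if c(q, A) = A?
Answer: -1/971763 ≈ -1.0291e-6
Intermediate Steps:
1/(-970305 + c(1222, -1458)) = 1/(-970305 - 1458) = 1/(-971763) = -1/971763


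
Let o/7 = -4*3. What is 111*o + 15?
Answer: -9309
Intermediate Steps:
o = -84 (o = 7*(-4*3) = 7*(-12) = -84)
111*o + 15 = 111*(-84) + 15 = -9324 + 15 = -9309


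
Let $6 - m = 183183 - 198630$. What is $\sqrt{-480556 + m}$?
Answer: $i \sqrt{465103} \approx 681.98 i$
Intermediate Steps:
$m = 15453$ ($m = 6 - \left(183183 - 198630\right) = 6 - -15447 = 6 + 15447 = 15453$)
$\sqrt{-480556 + m} = \sqrt{-480556 + 15453} = \sqrt{-465103} = i \sqrt{465103}$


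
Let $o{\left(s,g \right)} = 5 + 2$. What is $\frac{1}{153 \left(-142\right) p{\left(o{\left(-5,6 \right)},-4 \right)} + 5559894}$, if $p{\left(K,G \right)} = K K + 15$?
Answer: $\frac{1}{4169430} \approx 2.3984 \cdot 10^{-7}$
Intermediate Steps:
$o{\left(s,g \right)} = 7$
$p{\left(K,G \right)} = 15 + K^{2}$ ($p{\left(K,G \right)} = K^{2} + 15 = 15 + K^{2}$)
$\frac{1}{153 \left(-142\right) p{\left(o{\left(-5,6 \right)},-4 \right)} + 5559894} = \frac{1}{153 \left(-142\right) \left(15 + 7^{2}\right) + 5559894} = \frac{1}{- 21726 \left(15 + 49\right) + 5559894} = \frac{1}{\left(-21726\right) 64 + 5559894} = \frac{1}{-1390464 + 5559894} = \frac{1}{4169430}$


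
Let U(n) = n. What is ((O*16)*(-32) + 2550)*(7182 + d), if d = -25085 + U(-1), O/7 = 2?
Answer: 82680672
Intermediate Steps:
O = 14 (O = 7*2 = 14)
d = -25086 (d = -25085 - 1 = -25086)
((O*16)*(-32) + 2550)*(7182 + d) = ((14*16)*(-32) + 2550)*(7182 - 25086) = (224*(-32) + 2550)*(-17904) = (-7168 + 2550)*(-17904) = -4618*(-17904) = 82680672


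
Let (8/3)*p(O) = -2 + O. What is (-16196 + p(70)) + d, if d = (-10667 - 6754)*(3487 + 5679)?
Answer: -319394113/2 ≈ -1.5970e+8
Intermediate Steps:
p(O) = -¾ + 3*O/8 (p(O) = 3*(-2 + O)/8 = -¾ + 3*O/8)
d = -159680886 (d = -17421*9166 = -159680886)
(-16196 + p(70)) + d = (-16196 + (-¾ + (3/8)*70)) - 159680886 = (-16196 + (-¾ + 105/4)) - 159680886 = (-16196 + 51/2) - 159680886 = -32341/2 - 159680886 = -319394113/2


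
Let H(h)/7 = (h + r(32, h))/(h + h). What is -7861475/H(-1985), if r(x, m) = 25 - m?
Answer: 1248402230/7 ≈ 1.7834e+8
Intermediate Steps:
H(h) = 175/(2*h) (H(h) = 7*((h + (25 - h))/(h + h)) = 7*(25/((2*h))) = 7*(25*(1/(2*h))) = 7*(25/(2*h)) = 175/(2*h))
-7861475/H(-1985) = -7861475/((175/2)/(-1985)) = -7861475/((175/2)*(-1/1985)) = -7861475/(-35/794) = -7861475*(-794/35) = 1248402230/7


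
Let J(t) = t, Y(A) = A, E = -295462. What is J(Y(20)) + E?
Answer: -295442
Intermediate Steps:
J(Y(20)) + E = 20 - 295462 = -295442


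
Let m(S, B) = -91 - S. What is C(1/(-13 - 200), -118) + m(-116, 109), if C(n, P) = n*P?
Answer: 5443/213 ≈ 25.554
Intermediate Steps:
C(n, P) = P*n
C(1/(-13 - 200), -118) + m(-116, 109) = -118/(-13 - 200) + (-91 - 1*(-116)) = -118/(-213) + (-91 + 116) = -118*(-1/213) + 25 = 118/213 + 25 = 5443/213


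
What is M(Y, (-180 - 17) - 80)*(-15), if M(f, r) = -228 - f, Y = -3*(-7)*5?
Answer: 4995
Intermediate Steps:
Y = 105 (Y = 21*5 = 105)
M(Y, (-180 - 17) - 80)*(-15) = (-228 - 1*105)*(-15) = (-228 - 105)*(-15) = -333*(-15) = 4995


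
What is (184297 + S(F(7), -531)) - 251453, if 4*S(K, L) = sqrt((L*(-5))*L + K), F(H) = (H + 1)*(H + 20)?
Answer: -67156 + 3*I*sqrt(156621)/4 ≈ -67156.0 + 296.82*I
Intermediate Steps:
F(H) = (1 + H)*(20 + H)
S(K, L) = sqrt(K - 5*L**2)/4 (S(K, L) = sqrt((L*(-5))*L + K)/4 = sqrt((-5*L)*L + K)/4 = sqrt(-5*L**2 + K)/4 = sqrt(K - 5*L**2)/4)
(184297 + S(F(7), -531)) - 251453 = (184297 + sqrt((20 + 7**2 + 21*7) - 5*(-531)**2)/4) - 251453 = (184297 + sqrt((20 + 49 + 147) - 5*281961)/4) - 251453 = (184297 + sqrt(216 - 1409805)/4) - 251453 = (184297 + sqrt(-1409589)/4) - 251453 = (184297 + (3*I*sqrt(156621))/4) - 251453 = (184297 + 3*I*sqrt(156621)/4) - 251453 = -67156 + 3*I*sqrt(156621)/4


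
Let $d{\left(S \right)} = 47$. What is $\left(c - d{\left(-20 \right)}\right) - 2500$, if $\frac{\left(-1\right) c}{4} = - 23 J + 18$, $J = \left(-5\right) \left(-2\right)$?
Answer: $-1699$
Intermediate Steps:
$J = 10$
$c = 848$ ($c = - 4 \left(\left(-23\right) 10 + 18\right) = - 4 \left(-230 + 18\right) = \left(-4\right) \left(-212\right) = 848$)
$\left(c - d{\left(-20 \right)}\right) - 2500 = \left(848 - 47\right) - 2500 = 801 - 2500 = -1699$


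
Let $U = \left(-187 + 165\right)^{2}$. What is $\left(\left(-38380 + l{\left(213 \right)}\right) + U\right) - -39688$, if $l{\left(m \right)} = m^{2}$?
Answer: $47161$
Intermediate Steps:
$U = 484$ ($U = \left(-22\right)^{2} = 484$)
$\left(\left(-38380 + l{\left(213 \right)}\right) + U\right) - -39688 = \left(\left(-38380 + 213^{2}\right) + 484\right) - -39688 = \left(\left(-38380 + 45369\right) + 484\right) + 39688 = \left(6989 + 484\right) + 39688 = 7473 + 39688 = 47161$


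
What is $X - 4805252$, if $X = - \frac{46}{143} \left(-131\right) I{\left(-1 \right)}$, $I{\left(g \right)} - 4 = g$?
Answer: $- \frac{687132958}{143} \approx -4.8051 \cdot 10^{6}$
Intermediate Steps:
$I{\left(g \right)} = 4 + g$
$X = \frac{18078}{143}$ ($X = - \frac{46}{143} \left(-131\right) \left(4 - 1\right) = \left(-46\right) \frac{1}{143} \left(-131\right) 3 = \left(- \frac{46}{143}\right) \left(-131\right) 3 = \frac{6026}{143} \cdot 3 = \frac{18078}{143} \approx 126.42$)
$X - 4805252 = \frac{18078}{143} - 4805252 = - \frac{687132958}{143}$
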